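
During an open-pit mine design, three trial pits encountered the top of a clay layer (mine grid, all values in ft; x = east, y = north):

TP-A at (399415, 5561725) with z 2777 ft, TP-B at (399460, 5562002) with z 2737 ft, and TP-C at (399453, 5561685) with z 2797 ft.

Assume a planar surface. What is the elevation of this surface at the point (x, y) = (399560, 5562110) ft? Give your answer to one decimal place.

Let the plane be z = a·x + b·y + c.
TP-B−TP-A: 45a + 277b = −40;  TP-C−TP-A: 38a − 40b = 20.
Solving gives a = 0.319649521, b = −0.196332955.
Then c = 2777 − a·399415 − b·5561725 = 967054.09.
At (399560, 5562110): z = 127719.2 − 1092025.5 + 967054.09 = 2747.8 ft.

2747.8 ft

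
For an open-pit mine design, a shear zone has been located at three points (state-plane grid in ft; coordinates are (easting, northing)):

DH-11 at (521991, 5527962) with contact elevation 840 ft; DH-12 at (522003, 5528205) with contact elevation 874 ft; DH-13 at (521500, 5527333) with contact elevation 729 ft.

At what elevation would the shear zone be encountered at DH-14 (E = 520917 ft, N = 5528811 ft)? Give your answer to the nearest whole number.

Let the plane be z = a·E + b·N + c.
DH-12−DH-11: 12a + 243b = 34;  DH-13−DH-11: −491a − 629b = −111.
Solving gives a = 0.04998882, b = 0.13744911.
Then c = 840 − a·521991 − b·5527962 = −785067.18.
At (520917, 5528811): z = 26040.0 + 759930.2 − 785067.18 = 903.0 ft.

903 ft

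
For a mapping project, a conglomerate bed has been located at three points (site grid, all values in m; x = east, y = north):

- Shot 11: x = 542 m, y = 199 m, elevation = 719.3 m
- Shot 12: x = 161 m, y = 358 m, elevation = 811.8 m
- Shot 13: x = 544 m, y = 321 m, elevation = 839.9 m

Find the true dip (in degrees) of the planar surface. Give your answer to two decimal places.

45.00°

Two edge vectors: Shot 11→Shot 12 = (-381, 159, 92.5), Shot 11→Shot 13 = (2, 122, 120.6).
Normal n = (Shot 11→Shot 12) × (Shot 11→Shot 13) = (7890.4, 46133.6, -46800).
So ∂z/∂x = −n_x/n_z = 0.16860 and ∂z/∂y = −n_y/n_z = 0.98576.
Gradient magnitude |∇z| = √(a² + b²) = √(0.02843 + 0.97172) = 1.00007.
True dip = arctan(1.00007) = 45.00°, dipping toward S (azimuth ≈ 190°).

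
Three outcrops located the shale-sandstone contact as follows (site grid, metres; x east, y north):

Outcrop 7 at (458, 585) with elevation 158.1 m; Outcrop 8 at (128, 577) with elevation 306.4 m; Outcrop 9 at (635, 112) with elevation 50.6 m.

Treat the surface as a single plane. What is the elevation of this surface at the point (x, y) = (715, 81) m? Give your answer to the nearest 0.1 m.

Two edge vectors: Outcrop 7→Outcrop 8 = (-330, -8, 148.3), Outcrop 7→Outcrop 9 = (177, -473, -107.5).
Normal n = (Outcrop 7→Outcrop 8) × (Outcrop 7→Outcrop 9) = (71005.9, -9225.9, 157506).
So ∂z/∂x = −n_x/n_z = −0.45081 and ∂z/∂y = −n_y/n_z = 0.05857.
Intercept c from Outcrop 7: 158.1 + 206.47 − 34.27 = 330.31.
At (715, 81): z = −322.3 + 4.7 + 330.31 = 12.7 m.

12.7 m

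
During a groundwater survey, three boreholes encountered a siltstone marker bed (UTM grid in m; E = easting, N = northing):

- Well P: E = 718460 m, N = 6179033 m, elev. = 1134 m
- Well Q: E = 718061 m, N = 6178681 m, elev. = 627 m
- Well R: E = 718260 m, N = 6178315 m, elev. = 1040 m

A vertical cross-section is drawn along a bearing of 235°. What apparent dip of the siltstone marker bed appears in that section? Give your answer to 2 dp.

47.33°

Two edge vectors: Well P→Well Q = (-399, -352, -507), Well P→Well R = (-200, -718, -94).
Normal n = (Well P→Well Q) × (Well P→Well R) = (-330938, 63894, 216082).
So ∂z/∂E = −n_x/n_z = 1.53154 and ∂z/∂N = −n_y/n_z = −0.29569.
Unit vector along 235° is (sin 235°, cos 235°) = (-0.8192, -0.5736).
Slope in that direction = a·(-0.8192) + b·(-0.5736) = −1.08496.
Apparent dip = arctan|1.08496| = 47.33° (true dip is 57.3°, so apparent ≤ true as expected).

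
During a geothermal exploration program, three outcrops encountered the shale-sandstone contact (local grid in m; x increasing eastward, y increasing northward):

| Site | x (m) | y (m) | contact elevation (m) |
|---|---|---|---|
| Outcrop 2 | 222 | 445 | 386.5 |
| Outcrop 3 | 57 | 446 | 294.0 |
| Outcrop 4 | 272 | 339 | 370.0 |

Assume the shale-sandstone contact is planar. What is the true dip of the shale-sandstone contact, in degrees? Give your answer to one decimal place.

35.1°

Let the plane be z = a·x + b·y + c.
Outcrop 3−Outcrop 2: −165a + 1b = −92.5;  Outcrop 4−Outcrop 2: 50a − 106b = −16.5.
Solving gives a = 0.56316, b = 0.42130.
Gradient magnitude |∇z| = √(a² + b²) = √(0.31715 + 0.17750) = 0.70331.
True dip = arctan(0.70331) = 35.1°, dipping toward SW (azimuth ≈ 233°).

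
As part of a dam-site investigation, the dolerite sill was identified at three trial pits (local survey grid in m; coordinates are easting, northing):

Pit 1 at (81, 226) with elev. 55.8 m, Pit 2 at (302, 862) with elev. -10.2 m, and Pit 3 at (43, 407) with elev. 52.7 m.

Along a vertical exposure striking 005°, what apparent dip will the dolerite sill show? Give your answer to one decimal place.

Two edge vectors: Pit 1→Pit 2 = (221, 636, -66), Pit 1→Pit 3 = (-38, 181, -3.1).
Normal n = (Pit 1→Pit 2) × (Pit 1→Pit 3) = (9974.4, 3193.1, 64169).
So ∂z/∂easting = −n_x/n_z = −0.15544 and ∂z/∂northing = −n_y/n_z = −0.04976.
Unit vector along 005° is (sin 5°, cos 5°) = (0.0872, 0.9962).
Slope in that direction = a·(0.0872) + b·(0.9962) = −0.06312.
Apparent dip = arctan|0.06312| = 3.6° (true dip is 9.3°, so apparent ≤ true as expected).

3.6°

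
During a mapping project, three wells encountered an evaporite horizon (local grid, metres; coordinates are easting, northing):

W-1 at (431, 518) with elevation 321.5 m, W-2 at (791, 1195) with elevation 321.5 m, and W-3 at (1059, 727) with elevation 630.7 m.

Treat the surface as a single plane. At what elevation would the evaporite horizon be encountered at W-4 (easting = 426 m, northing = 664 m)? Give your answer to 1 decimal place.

272.1 m

Two edge vectors: W-1→W-2 = (360, 677, 0), W-1→W-3 = (628, 209, 309.2).
Normal n = (W-1→W-2) × (W-1→W-3) = (209328.4, -111312, -349916).
So ∂z/∂easting = −n_x/n_z = 0.598225 and ∂z/∂northing = −n_y/n_z = −0.318111.
Intercept c from W-1: 321.5 − 257.83 + 164.78 = 228.45.
At (426, 664): z = 254.8 − 211.2 + 228.45 = 272.1 m.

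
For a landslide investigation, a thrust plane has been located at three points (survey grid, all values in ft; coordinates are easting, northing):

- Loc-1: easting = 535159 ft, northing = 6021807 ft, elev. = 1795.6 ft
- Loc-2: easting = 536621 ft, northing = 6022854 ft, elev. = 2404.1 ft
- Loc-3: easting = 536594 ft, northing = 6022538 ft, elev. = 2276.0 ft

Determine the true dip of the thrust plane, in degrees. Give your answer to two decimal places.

Let the plane be z = a·easting + b·northing + c.
Loc-2−Loc-1: 1462a + 1047b = 608.5;  Loc-3−Loc-1: 1435a + 731b = 480.4.
Solving gives a = 0.13411, b = 0.39392.
Gradient magnitude |∇z| = √(a² + b²) = √(0.01798 + 0.15517) = 0.41612.
True dip = arctan(0.41612) = 22.59°, dipping toward SSW (azimuth ≈ 199°).

22.59°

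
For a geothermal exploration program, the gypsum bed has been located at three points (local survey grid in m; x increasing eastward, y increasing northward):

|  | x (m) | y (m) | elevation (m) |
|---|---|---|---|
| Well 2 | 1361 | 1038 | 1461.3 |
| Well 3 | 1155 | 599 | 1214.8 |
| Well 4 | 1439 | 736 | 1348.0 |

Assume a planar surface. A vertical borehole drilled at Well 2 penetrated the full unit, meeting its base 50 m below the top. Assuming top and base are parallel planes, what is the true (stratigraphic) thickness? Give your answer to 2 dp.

Let the plane be z = a·x + b·y + c.
Well 3−Well 2: −206a − 439b = −246.5;  Well 4−Well 2: 78a − 302b = −113.3.
Solving gives a = 0.25613, b = 0.44132.
|∇z| = √(a²+b²) = 0.51026, so dip δ = arctan(0.51026) = 27.03°.
True thickness = vertical thickness × cos δ = 50 × cos 27.03° = 44.54 m.

44.54 m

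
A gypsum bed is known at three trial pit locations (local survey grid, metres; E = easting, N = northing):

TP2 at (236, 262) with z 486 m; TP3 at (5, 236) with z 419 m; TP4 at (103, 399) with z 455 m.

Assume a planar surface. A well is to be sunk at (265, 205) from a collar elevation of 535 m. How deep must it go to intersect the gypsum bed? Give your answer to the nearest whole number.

Two edge vectors: TP2→TP3 = (-231, -26, -67), TP2→TP4 = (-133, 137, -31).
Normal n = (TP2→TP3) × (TP2→TP4) = (9985, 1750, -35105).
So ∂z/∂E = −n_x/n_z = 0.28443 and ∂z/∂N = −n_y/n_z = 0.04985.
Intercept c from TP2: 486 − 67.13 − 13.06 = 405.81.
At (265, 205): z_contact = 75.4 + 10.2 + 405.81 = 491.4 m.
Depth below ground = 535 − 491.4 = 44 m.

44 m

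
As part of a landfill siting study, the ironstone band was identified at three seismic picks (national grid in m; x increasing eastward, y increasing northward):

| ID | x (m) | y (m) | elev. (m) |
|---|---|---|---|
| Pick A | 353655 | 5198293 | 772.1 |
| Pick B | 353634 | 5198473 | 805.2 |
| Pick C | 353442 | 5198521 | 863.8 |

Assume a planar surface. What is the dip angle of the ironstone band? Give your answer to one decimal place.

17.1°

Two edge vectors: Pick A→Pick B = (-21, 180, 33.1), Pick A→Pick C = (-213, 228, 91.7).
Normal n = (Pick A→Pick B) × (Pick A→Pick C) = (8959.2, -5124.6, 33552).
So ∂z/∂x = −n_x/n_z = −0.26702 and ∂z/∂y = −n_y/n_z = 0.15274.
Gradient magnitude |∇z| = √(a² + b²) = √(0.07130 + 0.02333) = 0.30762.
True dip = arctan(0.30762) = 17.1°, dipping toward ESE (azimuth ≈ 120°).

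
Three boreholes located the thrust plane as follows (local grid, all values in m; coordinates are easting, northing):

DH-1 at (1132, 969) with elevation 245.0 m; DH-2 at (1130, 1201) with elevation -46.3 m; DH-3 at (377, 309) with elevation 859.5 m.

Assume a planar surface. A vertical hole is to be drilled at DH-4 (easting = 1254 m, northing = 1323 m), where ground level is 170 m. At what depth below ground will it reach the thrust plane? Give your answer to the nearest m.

334 m

Two edge vectors: DH-1→DH-2 = (-2, 232, -291.3), DH-1→DH-3 = (-755, -660, 614.5).
Normal n = (DH-1→DH-2) × (DH-1→DH-3) = (-49694, 221160.5, 176480).
So ∂z/∂easting = −n_x/n_z = 0.28158 and ∂z/∂northing = −n_y/n_z = −1.25318.
Intercept c from DH-1: 245 − 318.75 + 1214.33 = 1140.57.
At (1254, 1323): z_contact = 353.1 − 1658.0 + 1140.57 = -164.3 m.
Depth below ground = 170 − (-164.3) = 334 m.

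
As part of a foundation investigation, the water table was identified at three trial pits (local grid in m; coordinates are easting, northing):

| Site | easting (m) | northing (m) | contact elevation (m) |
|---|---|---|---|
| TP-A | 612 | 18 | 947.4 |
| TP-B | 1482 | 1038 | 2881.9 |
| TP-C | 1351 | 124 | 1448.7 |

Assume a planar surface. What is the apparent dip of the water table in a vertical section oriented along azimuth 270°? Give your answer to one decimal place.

24.8°

Two edge vectors: TP-A→TP-B = (870, 1020, 1934.5), TP-A→TP-C = (739, 106, 501.3).
Normal n = (TP-A→TP-B) × (TP-A→TP-C) = (306269, 993464.5, -661560).
So ∂z/∂easting = −n_x/n_z = 0.46295 and ∂z/∂northing = −n_y/n_z = 1.50170.
Unit vector along 270° is (sin 270°, cos 270°) = (-1.0000, -0.0000).
Slope in that direction = a·(-1.0000) + b·(-0.0000) = −0.46295.
Apparent dip = arctan|0.46295| = 24.8° (true dip is 57.5°, so apparent ≤ true as expected).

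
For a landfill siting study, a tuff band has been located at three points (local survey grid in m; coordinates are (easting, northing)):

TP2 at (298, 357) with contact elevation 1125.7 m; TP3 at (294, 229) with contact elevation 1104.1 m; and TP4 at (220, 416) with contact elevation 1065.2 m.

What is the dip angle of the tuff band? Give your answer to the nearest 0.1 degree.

41.8°

Two edge vectors: TP2→TP3 = (-4, -128, -21.6), TP2→TP4 = (-78, 59, -60.5).
Normal n = (TP2→TP3) × (TP2→TP4) = (9018.4, 1442.8, -10220).
So ∂z/∂E = −n_x/n_z = 0.88243 and ∂z/∂N = −n_y/n_z = 0.14117.
Gradient magnitude |∇z| = √(a² + b²) = √(0.77868 + 0.01993) = 0.89365.
True dip = arctan(0.89365) = 41.8°, dipping toward W (azimuth ≈ 261°).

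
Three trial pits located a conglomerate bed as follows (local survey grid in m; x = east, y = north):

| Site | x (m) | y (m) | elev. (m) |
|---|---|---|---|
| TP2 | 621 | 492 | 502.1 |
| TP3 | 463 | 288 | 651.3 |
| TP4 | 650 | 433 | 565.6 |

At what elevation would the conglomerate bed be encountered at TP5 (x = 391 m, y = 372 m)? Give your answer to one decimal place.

552.5 m

Two edge vectors: TP2→TP3 = (-158, -204, 149.2), TP2→TP4 = (29, -59, 63.5).
Normal n = (TP2→TP3) × (TP2→TP4) = (-4151.2, 14359.8, 15238).
So ∂z/∂x = −n_x/n_z = 0.27242 and ∂z/∂y = −n_y/n_z = −0.94237.
Intercept c from TP2: 502.1 − 169.18 + 463.64 = 796.57.
At (391, 372): z = 106.5 − 350.6 + 796.57 = 552.5 m.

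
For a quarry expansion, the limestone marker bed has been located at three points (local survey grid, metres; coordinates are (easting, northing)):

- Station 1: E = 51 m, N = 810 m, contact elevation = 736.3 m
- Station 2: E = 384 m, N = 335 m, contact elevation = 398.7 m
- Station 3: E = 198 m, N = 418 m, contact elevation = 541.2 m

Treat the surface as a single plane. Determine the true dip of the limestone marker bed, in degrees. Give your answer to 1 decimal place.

Let the plane be z = a·E + b·N + c.
Station 2−Station 1: 333a − 475b = −337.6;  Station 3−Station 1: 147a − 392b = −195.1.
Solving gives a = −0.65337, b = 0.25269.
Gradient magnitude |∇z| = √(a² + b²) = √(0.42689 + 0.06385) = 0.70053.
True dip = arctan(0.70053) = 35.0°, dipping toward ESE (azimuth ≈ 111°).

35.0°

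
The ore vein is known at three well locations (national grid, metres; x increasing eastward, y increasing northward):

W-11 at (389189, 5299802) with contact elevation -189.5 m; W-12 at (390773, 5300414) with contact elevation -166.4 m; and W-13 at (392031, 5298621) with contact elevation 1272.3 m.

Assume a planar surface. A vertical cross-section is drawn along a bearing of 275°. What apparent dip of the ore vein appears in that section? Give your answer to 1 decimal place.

17.2°

Let the plane be z = a·x + b·y + c.
W-12−W-11: 1584a + 612b = 23.1;  W-13−W-11: 2842a − 1181b = 1461.8.
Solving gives a = 0.25537, b = −0.62322.
Unit vector along 275° is (sin 275°, cos 275°) = (-0.9962, 0.0872).
Slope in that direction = a·(-0.9962) + b·(0.0872) = −0.30872.
Apparent dip = arctan|0.30872| = 17.2° (true dip is 34.0°, so apparent ≤ true as expected).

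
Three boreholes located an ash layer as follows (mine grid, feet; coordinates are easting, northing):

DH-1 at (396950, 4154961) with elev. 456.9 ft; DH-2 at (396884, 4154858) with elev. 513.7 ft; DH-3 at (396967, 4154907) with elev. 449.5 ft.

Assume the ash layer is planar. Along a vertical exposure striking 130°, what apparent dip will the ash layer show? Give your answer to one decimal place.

26.3°

Let the plane be z = a·easting + b·northing + c.
DH-2−DH-1: −66a − 103b = 56.8;  DH-3−DH-1: 17a − 54b = −7.4.
Solving gives a = −0.72049, b = −0.08978.
Unit vector along 130° is (sin 130°, cos 130°) = (0.7660, -0.6428).
Slope in that direction = a·(0.7660) + b·(-0.6428) = −0.49421.
Apparent dip = arctan|0.49421| = 26.3° (true dip is 36.0°, so apparent ≤ true as expected).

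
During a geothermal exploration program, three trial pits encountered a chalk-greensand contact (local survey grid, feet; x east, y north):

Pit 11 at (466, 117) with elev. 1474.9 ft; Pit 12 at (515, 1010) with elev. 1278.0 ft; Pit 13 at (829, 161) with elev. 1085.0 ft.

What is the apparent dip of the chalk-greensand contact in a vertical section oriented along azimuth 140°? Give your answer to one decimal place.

28.9°

Two edge vectors: Pit 11→Pit 12 = (49, 893, -196.9), Pit 11→Pit 13 = (363, 44, -389.9).
Normal n = (Pit 11→Pit 12) × (Pit 11→Pit 13) = (-339517.1, -52369.6, -322003).
So ∂z/∂x = −n_x/n_z = −1.05439 and ∂z/∂y = −n_y/n_z = −0.16264.
Unit vector along 140° is (sin 140°, cos 140°) = (0.6428, -0.7660).
Slope in that direction = a·(0.6428) + b·(-0.7660) = −0.55316.
Apparent dip = arctan|0.55316| = 28.9° (true dip is 46.9°, so apparent ≤ true as expected).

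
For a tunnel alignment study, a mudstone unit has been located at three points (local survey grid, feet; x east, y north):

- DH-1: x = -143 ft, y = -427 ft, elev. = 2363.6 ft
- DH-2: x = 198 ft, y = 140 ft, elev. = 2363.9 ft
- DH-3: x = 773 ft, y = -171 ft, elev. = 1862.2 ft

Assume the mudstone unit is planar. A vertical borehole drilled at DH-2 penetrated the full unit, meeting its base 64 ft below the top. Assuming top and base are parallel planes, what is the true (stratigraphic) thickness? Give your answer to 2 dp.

50.75 ft

Let the plane be z = a·x + b·y + c.
DH-2−DH-1: 341a + 567b = 0.3;  DH-3−DH-1: 916a + 256b = −501.4.
Solving gives a = −0.65815, b = 0.39635.
|∇z| = √(a²+b²) = 0.76828, so dip δ = arctan(0.76828) = 37.53°.
True thickness = vertical thickness × cos δ = 64 × cos 37.53° = 50.75 ft.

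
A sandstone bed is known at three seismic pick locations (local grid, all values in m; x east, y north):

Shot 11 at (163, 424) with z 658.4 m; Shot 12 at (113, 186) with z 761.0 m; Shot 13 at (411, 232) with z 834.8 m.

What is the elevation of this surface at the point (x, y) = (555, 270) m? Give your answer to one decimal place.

Let the plane be z = a·x + b·y + c.
Shot 12−Shot 11: −50a − 238b = 102.6;  Shot 13−Shot 11: 248a − 192b = 176.4.
Solving gives a = 0.32473, b = −0.49931.
Then c = 658.4 − a·163 − b·424 = 817.18.
At (555, 270): z = 180.2 − 134.8 + 817.18 = 862.6 m.

862.6 m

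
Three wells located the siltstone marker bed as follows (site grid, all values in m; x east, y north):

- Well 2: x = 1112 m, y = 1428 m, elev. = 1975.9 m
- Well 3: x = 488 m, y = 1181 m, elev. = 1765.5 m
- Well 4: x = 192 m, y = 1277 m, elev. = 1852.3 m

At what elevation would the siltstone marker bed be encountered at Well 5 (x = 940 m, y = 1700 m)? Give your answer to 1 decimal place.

2215.6 m

Two edge vectors: Well 2→Well 3 = (-624, -247, -210.4), Well 2→Well 4 = (-920, -151, -123.6).
Normal n = (Well 2→Well 3) × (Well 2→Well 4) = (-1241.2, 116441.6, -133016).
So ∂z/∂x = −n_x/n_z = −0.009331 and ∂z/∂y = −n_y/n_z = 0.875395.
Intercept c from Well 2: 1975.9 + 10.38 − 1250.06 = 736.21.
At (940, 1700): z = −8.8 + 1488.2 + 736.21 = 2215.6 m.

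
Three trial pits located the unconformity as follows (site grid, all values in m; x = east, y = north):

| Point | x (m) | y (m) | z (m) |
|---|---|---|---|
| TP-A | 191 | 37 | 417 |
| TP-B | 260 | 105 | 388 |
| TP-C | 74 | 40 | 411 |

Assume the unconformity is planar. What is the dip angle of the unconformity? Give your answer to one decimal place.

Let the plane be z = a·x + b·y + c.
TP-B−TP-A: 69a + 68b = −29;  TP-C−TP-A: −117a + 3b = −6.
Solving gives a = 0.03932, b = −0.46637.
Gradient magnitude |∇z| = √(a² + b²) = √(0.00155 + 0.21750) = 0.46803.
True dip = arctan(0.46803) = 25.1°, dipping toward N (azimuth ≈ 355°).

25.1°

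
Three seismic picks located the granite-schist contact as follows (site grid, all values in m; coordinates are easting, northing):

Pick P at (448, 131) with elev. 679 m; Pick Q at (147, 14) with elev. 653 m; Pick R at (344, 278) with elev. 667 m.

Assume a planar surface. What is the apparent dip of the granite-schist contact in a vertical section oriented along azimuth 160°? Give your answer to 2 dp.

2.68°

Two edge vectors: Pick P→Pick Q = (-301, -117, -26), Pick P→Pick R = (-104, 147, -12).
Normal n = (Pick P→Pick Q) × (Pick P→Pick R) = (5226, -908, -56415).
So ∂z/∂easting = −n_x/n_z = 0.09263 and ∂z/∂northing = −n_y/n_z = −0.01610.
Unit vector along 160° is (sin 160°, cos 160°) = (0.3420, -0.9397).
Slope in that direction = a·(0.3420) + b·(-0.9397) = 0.04681.
Apparent dip = arctan|0.04681| = 2.68° (true dip is 5.4°, so apparent ≤ true as expected).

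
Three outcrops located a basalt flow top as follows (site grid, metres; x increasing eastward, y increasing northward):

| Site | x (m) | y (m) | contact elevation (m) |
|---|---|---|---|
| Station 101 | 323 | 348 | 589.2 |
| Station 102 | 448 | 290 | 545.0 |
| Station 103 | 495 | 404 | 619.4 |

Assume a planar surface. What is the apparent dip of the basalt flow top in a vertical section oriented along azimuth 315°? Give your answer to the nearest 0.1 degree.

Let the plane be z = a·x + b·y + c.
Station 102−Station 101: 125a − 58b = −44.2;  Station 103−Station 101: 172a + 56b = 30.2.
Solving gives a = −0.04262, b = 0.67020.
Unit vector along 315° is (sin 315°, cos 315°) = (-0.7071, 0.7071).
Slope in that direction = a·(-0.7071) + b·(0.7071) = 0.50405.
Apparent dip = arctan|0.50405| = 26.8° (true dip is 33.9°, so apparent ≤ true as expected).

26.8°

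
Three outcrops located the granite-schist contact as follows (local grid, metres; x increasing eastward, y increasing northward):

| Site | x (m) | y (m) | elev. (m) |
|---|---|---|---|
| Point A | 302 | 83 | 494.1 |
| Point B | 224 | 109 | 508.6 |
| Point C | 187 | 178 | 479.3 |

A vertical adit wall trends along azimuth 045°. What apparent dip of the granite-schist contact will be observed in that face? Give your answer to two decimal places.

36.26°

Two edge vectors: Point A→Point B = (-78, 26, 14.5), Point A→Point C = (-115, 95, -14.8).
Normal n = (Point A→Point B) × (Point A→Point C) = (-1762.3, -2821.9, -4420).
So ∂z/∂x = −n_x/n_z = −0.39871 and ∂z/∂y = −n_y/n_z = −0.63844.
Unit vector along 045° is (sin 45°, cos 45°) = (0.7071, 0.7071).
Slope in that direction = a·(0.7071) + b·(0.7071) = −0.73338.
Apparent dip = arctan|0.73338| = 36.26° (true dip is 37.0°, so apparent ≤ true as expected).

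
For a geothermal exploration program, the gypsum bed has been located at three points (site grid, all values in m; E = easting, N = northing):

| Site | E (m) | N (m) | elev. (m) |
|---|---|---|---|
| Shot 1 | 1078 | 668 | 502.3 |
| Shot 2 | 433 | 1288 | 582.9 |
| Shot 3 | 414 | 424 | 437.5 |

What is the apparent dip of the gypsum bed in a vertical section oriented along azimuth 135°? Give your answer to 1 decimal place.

Two edge vectors: Shot 1→Shot 2 = (-645, 620, 80.6), Shot 1→Shot 3 = (-664, -244, -64.8).
Normal n = (Shot 1→Shot 2) × (Shot 1→Shot 3) = (-20509.6, -95314.4, 569060).
So ∂z/∂E = −n_x/n_z = 0.03604 and ∂z/∂N = −n_y/n_z = 0.16749.
Unit vector along 135° is (sin 135°, cos 135°) = (0.7071, -0.7071).
Slope in that direction = a·(0.7071) + b·(-0.7071) = −0.09295.
Apparent dip = arctan|0.09295| = 5.3° (true dip is 9.7°, so apparent ≤ true as expected).

5.3°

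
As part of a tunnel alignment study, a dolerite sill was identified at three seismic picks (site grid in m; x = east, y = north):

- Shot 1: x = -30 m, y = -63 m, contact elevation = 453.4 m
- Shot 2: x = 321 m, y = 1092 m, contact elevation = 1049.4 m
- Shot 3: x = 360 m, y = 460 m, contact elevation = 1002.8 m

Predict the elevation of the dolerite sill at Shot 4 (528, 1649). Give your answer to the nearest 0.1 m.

1382.5 m

Two edge vectors: Shot 1→Shot 2 = (351, 1155, 596), Shot 1→Shot 3 = (390, 523, 549.4).
Normal n = (Shot 1→Shot 2) × (Shot 1→Shot 3) = (322849, 39600.6, -266877).
So ∂z/∂x = −n_x/n_z = 1.209730 and ∂z/∂y = −n_y/n_z = 0.148385.
Intercept c from Shot 1: 453.4 + 36.29 + 9.35 = 499.04.
At (528, 1649): z = 638.7 + 244.7 + 499.04 = 1382.5 m.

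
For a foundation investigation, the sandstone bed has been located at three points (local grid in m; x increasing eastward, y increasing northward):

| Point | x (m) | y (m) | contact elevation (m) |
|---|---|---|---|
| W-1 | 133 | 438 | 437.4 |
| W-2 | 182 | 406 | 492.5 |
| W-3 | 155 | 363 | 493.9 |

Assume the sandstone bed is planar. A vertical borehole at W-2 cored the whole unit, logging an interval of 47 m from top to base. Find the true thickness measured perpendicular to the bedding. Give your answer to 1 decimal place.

Let the plane be z = a·x + b·y + c.
W-2−W-1: 49a − 32b = 55.1;  W-3−W-1: 22a − 75b = 56.5.
Solving gives a = 0.78240, b = −0.52383.
|∇z| = √(a²+b²) = 0.94156, so dip δ = arctan(0.94156) = 43.28°.
True thickness = vertical thickness × cos δ = 47 × cos 43.28° = 34.2 m.

34.2 m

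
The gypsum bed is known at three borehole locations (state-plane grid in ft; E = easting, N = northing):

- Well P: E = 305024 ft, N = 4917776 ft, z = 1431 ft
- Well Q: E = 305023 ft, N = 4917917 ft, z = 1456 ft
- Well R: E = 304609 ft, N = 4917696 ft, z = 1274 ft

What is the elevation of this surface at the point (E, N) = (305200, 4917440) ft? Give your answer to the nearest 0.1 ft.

1431.1 ft

Let the plane be z = a·E + b·N + c.
Well Q−Well P: −1a + 141b = 25;  Well R−Well P: −415a − 80b = −157.
Solving gives a = 0.343664135, b = 0.179742299.
Then c = 1431 − a·305024 − b·4917776 = −987327.17.
At (305200, 4917440): z = 104886.3 + 883872.0 − 987327.17 = 1431.1 ft.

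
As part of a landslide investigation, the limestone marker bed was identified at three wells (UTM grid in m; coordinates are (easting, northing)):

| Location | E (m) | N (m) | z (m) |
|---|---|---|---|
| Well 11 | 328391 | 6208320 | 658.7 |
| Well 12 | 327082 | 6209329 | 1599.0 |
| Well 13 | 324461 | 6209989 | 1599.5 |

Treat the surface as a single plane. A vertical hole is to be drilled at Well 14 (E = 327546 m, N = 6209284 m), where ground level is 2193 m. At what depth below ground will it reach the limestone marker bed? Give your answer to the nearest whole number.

495 m

Two edge vectors: Well 11→Well 12 = (-1309, 1009, 940.3), Well 11→Well 13 = (-3930, 1669, 940.8).
Normal n = (Well 11→Well 12) × (Well 11→Well 13) = (-620093.5, -2463871.8, 1780649).
So ∂z/∂E = −n_x/n_z = 0.34824016 and ∂z/∂N = −n_y/n_z = 1.38369314.
Intercept c from Well 11: 658.7 − 114358.94 − 8590409.77 = −8704110.01.
At (327546, 6209284): z_contact = 114064.7 + 8591743.7 − 8704110.01 = 1698.3 m.
Depth below ground = 2193 − 1698.3 = 495 m.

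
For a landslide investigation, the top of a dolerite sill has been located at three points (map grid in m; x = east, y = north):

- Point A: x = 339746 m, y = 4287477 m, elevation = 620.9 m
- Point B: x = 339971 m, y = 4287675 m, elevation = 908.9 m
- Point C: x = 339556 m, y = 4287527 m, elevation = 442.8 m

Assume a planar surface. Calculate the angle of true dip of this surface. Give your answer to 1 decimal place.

46.7°

Two edge vectors: Point A→Point B = (225, 198, 288), Point A→Point C = (-190, 50, -178.1).
Normal n = (Point A→Point B) × (Point A→Point C) = (-49663.8, -14647.5, 48870).
So ∂z/∂x = −n_x/n_z = 1.01624 and ∂z/∂y = −n_y/n_z = 0.29972.
Gradient magnitude |∇z| = √(a² + b²) = √(1.03275 + 0.08983) = 1.05952.
True dip = arctan(1.05952) = 46.7°, dipping toward WSW (azimuth ≈ 254°).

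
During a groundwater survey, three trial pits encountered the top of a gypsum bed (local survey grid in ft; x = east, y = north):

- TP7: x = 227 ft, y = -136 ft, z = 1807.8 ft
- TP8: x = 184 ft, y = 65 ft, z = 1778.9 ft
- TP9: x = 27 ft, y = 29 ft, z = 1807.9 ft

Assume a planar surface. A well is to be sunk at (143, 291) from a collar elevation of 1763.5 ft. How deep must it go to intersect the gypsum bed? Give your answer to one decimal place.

18.2 ft

Two edge vectors: TP7→TP8 = (-43, 201, -28.9), TP7→TP9 = (-200, 165, 0.1).
Normal n = (TP7→TP8) × (TP7→TP9) = (4788.6, 5784.3, 33105).
So ∂z/∂x = −n_x/n_z = −0.14465 and ∂z/∂y = −n_y/n_z = −0.17473.
Intercept c from TP7: 1807.8 + 32.84 − 23.76 = 1816.87.
At (143, 291): z_contact = −20.68 − 50.85 + 1816.87 = 1745.34 ft.
Depth below ground = 1763.5 − 1745.34 = 18.2 ft.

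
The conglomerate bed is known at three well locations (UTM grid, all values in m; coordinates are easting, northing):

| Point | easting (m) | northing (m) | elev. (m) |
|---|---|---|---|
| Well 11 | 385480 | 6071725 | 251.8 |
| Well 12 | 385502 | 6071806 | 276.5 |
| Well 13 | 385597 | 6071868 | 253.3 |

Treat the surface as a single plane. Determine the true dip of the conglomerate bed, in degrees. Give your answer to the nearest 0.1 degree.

Two edge vectors: Well 11→Well 12 = (22, 81, 24.7), Well 11→Well 13 = (117, 143, 1.5).
Normal n = (Well 11→Well 12) × (Well 11→Well 13) = (-3410.6, 2856.9, -6331).
So ∂z/∂easting = −n_x/n_z = −0.53871 and ∂z/∂northing = −n_y/n_z = 0.45126.
Gradient magnitude |∇z| = √(a² + b²) = √(0.29021 + 0.20363) = 0.70274.
True dip = arctan(0.70274) = 35.1°, dipping toward SE (azimuth ≈ 130°).

35.1°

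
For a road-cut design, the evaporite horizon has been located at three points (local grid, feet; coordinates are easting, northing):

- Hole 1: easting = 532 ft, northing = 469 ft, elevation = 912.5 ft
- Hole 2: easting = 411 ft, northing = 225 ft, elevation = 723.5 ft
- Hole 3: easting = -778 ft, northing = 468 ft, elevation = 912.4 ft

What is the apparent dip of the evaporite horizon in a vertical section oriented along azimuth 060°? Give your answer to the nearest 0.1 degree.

21.2°

Let the plane be z = a·easting + b·northing + c.
Hole 2−Hole 1: −121a − 244b = −189;  Hole 3−Hole 1: −1310a − 1b = −0.1.
Solving gives a = −0.00052, b = 0.77485.
Unit vector along 060° is (sin 60°, cos 60°) = (0.8660, 0.5000).
Slope in that direction = a·(0.8660) + b·(0.5000) = 0.38698.
Apparent dip = arctan|0.38698| = 21.2° (true dip is 37.8°, so apparent ≤ true as expected).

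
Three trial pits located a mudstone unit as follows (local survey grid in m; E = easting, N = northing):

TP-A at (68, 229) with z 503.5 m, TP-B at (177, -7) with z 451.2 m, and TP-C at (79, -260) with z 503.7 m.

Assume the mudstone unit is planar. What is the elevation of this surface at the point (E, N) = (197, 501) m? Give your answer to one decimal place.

435.1 m

Two edge vectors: TP-A→TP-B = (109, -236, -52.3), TP-A→TP-C = (11, -489, 0.2).
Normal n = (TP-A→TP-B) × (TP-A→TP-C) = (-25621.9, -597.1, -50705).
So ∂z/∂E = −n_x/n_z = −0.50531 and ∂z/∂N = −n_y/n_z = −0.01178.
Intercept c from TP-A: 503.5 + 34.36 + 2.70 = 540.56.
At (197, 501): z = −99.5 − 5.9 + 540.56 = 435.1 m.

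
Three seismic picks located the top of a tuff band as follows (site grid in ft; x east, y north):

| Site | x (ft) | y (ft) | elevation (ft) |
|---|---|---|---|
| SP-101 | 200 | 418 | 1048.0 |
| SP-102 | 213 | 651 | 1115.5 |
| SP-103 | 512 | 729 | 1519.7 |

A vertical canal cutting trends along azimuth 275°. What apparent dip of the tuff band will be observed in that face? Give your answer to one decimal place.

Let the plane be z = a·x + b·y + c.
SP-102−SP-101: 13a + 233b = 67.5;  SP-103−SP-101: 312a + 311b = 471.7.
Solving gives a = 1.29512, b = 0.21744.
Unit vector along 275° is (sin 275°, cos 275°) = (-0.9962, 0.0872).
Slope in that direction = a·(-0.9962) + b·(0.0872) = −1.27124.
Apparent dip = arctan|1.27124| = 51.8° (true dip is 52.7°, so apparent ≤ true as expected).

51.8°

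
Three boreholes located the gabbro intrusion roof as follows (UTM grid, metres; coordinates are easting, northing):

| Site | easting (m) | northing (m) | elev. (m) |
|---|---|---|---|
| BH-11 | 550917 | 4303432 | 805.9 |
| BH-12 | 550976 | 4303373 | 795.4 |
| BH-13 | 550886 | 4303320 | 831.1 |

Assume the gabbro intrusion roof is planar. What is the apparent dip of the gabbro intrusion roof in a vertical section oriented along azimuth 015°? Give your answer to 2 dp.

Two edge vectors: BH-11→BH-12 = (59, -59, -10.5), BH-11→BH-13 = (-31, -112, 25.2).
Normal n = (BH-11→BH-12) × (BH-11→BH-13) = (-2662.8, -1161.3, -8437).
So ∂z/∂easting = −n_x/n_z = −0.31561 and ∂z/∂northing = −n_y/n_z = −0.13764.
Unit vector along 015° is (sin 15°, cos 15°) = (0.2588, 0.9659).
Slope in that direction = a·(0.2588) + b·(0.9659) = −0.21464.
Apparent dip = arctan|0.21464| = 12.11° (true dip is 19.0°, so apparent ≤ true as expected).

12.11°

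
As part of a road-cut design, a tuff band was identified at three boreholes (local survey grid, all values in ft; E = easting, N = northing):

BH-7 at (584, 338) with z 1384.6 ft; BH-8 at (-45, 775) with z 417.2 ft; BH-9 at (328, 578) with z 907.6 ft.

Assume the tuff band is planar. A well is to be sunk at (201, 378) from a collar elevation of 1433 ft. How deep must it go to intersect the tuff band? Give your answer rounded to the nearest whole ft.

Let the plane be z = a·E + b·N + c.
BH-8−BH-7: −629a + 437b = −967.4;  BH-9−BH-7: −256a + 240b = −477.
Solving gives a = 0.60701, b = −1.34002.
Then c = 1384.6 − a·584 − b·338 = 1483.03.
At (201, 378): z_contact = 122.0 − 506.5 + 1483.03 = 1098.5 ft.
Depth below ground = 1433 − 1098.5 = 334 ft.

334 ft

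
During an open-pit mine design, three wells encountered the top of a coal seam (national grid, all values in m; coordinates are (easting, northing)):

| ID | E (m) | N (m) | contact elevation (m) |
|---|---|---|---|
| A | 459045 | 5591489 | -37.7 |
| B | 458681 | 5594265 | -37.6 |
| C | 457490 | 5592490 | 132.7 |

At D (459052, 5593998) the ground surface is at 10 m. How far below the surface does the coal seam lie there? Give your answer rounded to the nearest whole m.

88 m

Two edge vectors: A→B = (-364, 2776, 0.1), A→C = (-1555, 1001, 170.4).
Normal n = (A→B) × (A→C) = (472930.3, 61870.1, 3952316).
So ∂z/∂E = −n_x/n_z = −0.11965903 and ∂z/∂N = −n_y/n_z = −0.01565414.
Intercept c from A: -37.7 + 54928.88 + 87529.94 = 142421.12.
At (459052, 5593998): z_contact = −54929.7 − 87569.2 + 142421.12 = -77.8 m.
Depth below ground = 10 − (-77.8) = 88 m.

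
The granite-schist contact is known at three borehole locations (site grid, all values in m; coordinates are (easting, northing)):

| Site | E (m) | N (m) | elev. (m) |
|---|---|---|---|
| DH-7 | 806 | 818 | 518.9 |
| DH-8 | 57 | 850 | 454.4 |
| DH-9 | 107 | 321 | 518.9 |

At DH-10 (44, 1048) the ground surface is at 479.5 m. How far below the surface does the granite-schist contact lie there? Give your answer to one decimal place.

Two edge vectors: DH-7→DH-8 = (-749, 32, -64.5), DH-7→DH-9 = (-699, -497, 0).
Normal n = (DH-7→DH-8) × (DH-7→DH-9) = (-32056.5, 45085.5, 394621).
So ∂z/∂E = −n_x/n_z = 0.081234 and ∂z/∂N = −n_y/n_z = −0.114250.
Intercept c from DH-7: 518.9 − 65.47 + 93.46 = 546.88.
At (44, 1048): z_contact = 3.57 − 119.73 + 546.88 = 430.72 m.
Depth below ground = 479.5 − 430.72 = 48.8 m.

48.8 m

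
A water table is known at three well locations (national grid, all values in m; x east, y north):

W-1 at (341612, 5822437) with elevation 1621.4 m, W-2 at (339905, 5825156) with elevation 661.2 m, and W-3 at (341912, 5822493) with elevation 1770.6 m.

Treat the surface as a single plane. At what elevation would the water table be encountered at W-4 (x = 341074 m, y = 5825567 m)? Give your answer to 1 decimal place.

Two edge vectors: W-1→W-2 = (-1707, 2719, -960.2), W-1→W-3 = (300, 56, 149.2).
Normal n = (W-1→W-2) × (W-1→W-3) = (459446, -33375.6, -911292).
So ∂z/∂x = −n_x/n_z = 0.504169904 and ∂z/∂y = −n_y/n_z = −0.036624485.
Intercept c from W-1: 1621.4 − 172230.49 + 213243.76 = 42634.67.
At (341074, 5825567): z = 171959.2 − 213358.4 + 42634.67 = 1235.5 m.

1235.5 m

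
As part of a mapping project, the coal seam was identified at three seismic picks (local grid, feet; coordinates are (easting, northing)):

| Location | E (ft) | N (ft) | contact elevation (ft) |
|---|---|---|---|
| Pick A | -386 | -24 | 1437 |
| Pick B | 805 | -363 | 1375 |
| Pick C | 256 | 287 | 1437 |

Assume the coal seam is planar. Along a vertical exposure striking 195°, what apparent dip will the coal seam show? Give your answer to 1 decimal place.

3.3°

Two edge vectors: Pick A→Pick B = (1191, -339, -62), Pick A→Pick C = (642, 311, 0).
Normal n = (Pick A→Pick B) × (Pick A→Pick C) = (19282, -39804, 588039).
So ∂z/∂E = −n_x/n_z = −0.03279 and ∂z/∂N = −n_y/n_z = 0.06769.
Unit vector along 195° is (sin 195°, cos 195°) = (-0.2588, -0.9659).
Slope in that direction = a·(-0.2588) + b·(-0.9659) = −0.05690.
Apparent dip = arctan|0.05690| = 3.3° (true dip is 4.3°, so apparent ≤ true as expected).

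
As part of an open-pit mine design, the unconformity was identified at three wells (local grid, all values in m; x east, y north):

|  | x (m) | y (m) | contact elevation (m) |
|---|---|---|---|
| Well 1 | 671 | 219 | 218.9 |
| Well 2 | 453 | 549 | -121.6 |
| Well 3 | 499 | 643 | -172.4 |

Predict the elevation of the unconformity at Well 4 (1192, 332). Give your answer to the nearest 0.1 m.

Two edge vectors: Well 1→Well 2 = (-218, 330, -340.5), Well 1→Well 3 = (-172, 424, -391.3).
Normal n = (Well 1→Well 2) × (Well 1→Well 3) = (15243, -26737.4, -35672).
So ∂z/∂x = −n_x/n_z = 0.427310 and ∂z/∂y = −n_y/n_z = −0.749535.
Intercept c from Well 1: 218.9 − 286.72 + 164.15 = 96.32.
At (1192, 332): z = 509.4 − 248.8 + 96.32 = 356.8 m.

356.8 m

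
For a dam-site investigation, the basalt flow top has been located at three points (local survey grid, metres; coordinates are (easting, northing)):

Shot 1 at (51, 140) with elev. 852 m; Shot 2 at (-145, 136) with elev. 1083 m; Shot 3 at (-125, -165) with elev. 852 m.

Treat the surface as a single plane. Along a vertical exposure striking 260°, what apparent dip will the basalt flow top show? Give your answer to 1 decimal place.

46.5°

Let the plane be z = a·E + b·N + c.
Shot 2−Shot 1: −196a − 4b = 231;  Shot 3−Shot 1: −176a − 305b = 0.
Solving gives a = −1.19262, b = 0.68820.
Unit vector along 260° is (sin 260°, cos 260°) = (-0.9848, -0.1736).
Slope in that direction = a·(-0.9848) + b·(-0.1736) = 1.05499.
Apparent dip = arctan|1.05499| = 46.5° (true dip is 54.0°, so apparent ≤ true as expected).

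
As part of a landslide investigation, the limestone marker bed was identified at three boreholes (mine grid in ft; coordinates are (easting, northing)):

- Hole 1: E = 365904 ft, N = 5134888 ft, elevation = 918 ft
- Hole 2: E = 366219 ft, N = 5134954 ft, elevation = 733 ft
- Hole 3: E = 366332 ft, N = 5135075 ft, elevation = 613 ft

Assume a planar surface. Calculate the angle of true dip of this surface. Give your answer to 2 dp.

35.96°

Two edge vectors: Hole 1→Hole 2 = (315, 66, -185), Hole 1→Hole 3 = (428, 187, -305).
Normal n = (Hole 1→Hole 2) × (Hole 1→Hole 3) = (14465, 16895, 30657).
So ∂z/∂E = −n_x/n_z = −0.47183 and ∂z/∂N = −n_y/n_z = −0.55110.
Gradient magnitude |∇z| = √(a² + b²) = √(0.22263 + 0.30371) = 0.72549.
True dip = arctan(0.72549) = 35.96°, dipping toward NE (azimuth ≈ 041°).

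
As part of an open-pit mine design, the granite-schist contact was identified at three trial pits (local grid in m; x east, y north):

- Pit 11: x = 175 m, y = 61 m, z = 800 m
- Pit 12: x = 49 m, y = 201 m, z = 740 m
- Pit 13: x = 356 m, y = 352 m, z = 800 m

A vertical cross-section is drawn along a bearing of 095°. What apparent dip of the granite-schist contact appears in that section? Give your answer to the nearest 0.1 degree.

16.5°

Let the plane be z = a·x + b·y + c.
Pit 12−Pit 11: −126a + 140b = −60;  Pit 13−Pit 11: 181a + 291b = 0.
Solving gives a = 0.28159, b = −0.17514.
Unit vector along 095° is (sin 95°, cos 95°) = (0.9962, -0.0872).
Slope in that direction = a·(0.9962) + b·(-0.0872) = 0.29578.
Apparent dip = arctan|0.29578| = 16.5° (true dip is 18.3°, so apparent ≤ true as expected).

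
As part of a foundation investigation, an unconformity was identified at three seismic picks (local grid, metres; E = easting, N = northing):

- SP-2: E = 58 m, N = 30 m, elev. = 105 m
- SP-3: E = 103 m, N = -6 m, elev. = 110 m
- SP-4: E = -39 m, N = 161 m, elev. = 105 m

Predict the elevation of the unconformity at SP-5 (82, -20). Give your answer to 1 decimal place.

101.5 m

Let the plane be z = a·E + b·N + c.
SP-3−SP-2: 45a − 36b = 5;  SP-4−SP-2: −97a + 131b = 0.
Solving gives a = 0.27258, b = 0.20183.
Then c = 105 − a·58 − b·30 = 83.14.
At (82, -20): z = 22.4 − 4.0 + 83.14 = 101.5 m.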